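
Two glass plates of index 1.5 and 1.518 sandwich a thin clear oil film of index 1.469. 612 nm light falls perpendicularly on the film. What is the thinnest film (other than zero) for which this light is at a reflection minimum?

208 nm

Ray reflecting at the top interface goes from n = 1.5 toward n = 1.469: no phase shift.
Bottom surface (1.469 → 1.518): reflection off a higher-index medium gives a half-wave phase shift.
The two reflections differ by half a wavelength.
So the condition for destructive reflection is 2 n t = m λ.
Minimum nonzero at m = 1: t = λ / (2 n) = 612 / (2 × 1.469) = 208 nm.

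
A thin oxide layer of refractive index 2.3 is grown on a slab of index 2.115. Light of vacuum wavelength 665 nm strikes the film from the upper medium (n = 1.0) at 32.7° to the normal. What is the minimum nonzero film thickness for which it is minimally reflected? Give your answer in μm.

0.149 μm

Ray reflecting at the top interface goes from n = 1.0 toward n = 2.3: a half-wave phase shift.
Ray reflecting at the bottom interface goes from n = 2.3 toward n = 2.115: no phase shift.
Net: one phase inversion between the two reflected rays.
So the condition for destructive reflection is 2 n t cos θ_r = m λ.
Snell's law: 1.0 sin 32.7° = 2.3 sin θ_r → sin θ_r = 0.235, cos θ_r = 0.972.
Minimum nonzero at m = 1: t = λ / (2 n cos θ_r) = 665 / (2 × 2.3 × 0.972) = 149 nm.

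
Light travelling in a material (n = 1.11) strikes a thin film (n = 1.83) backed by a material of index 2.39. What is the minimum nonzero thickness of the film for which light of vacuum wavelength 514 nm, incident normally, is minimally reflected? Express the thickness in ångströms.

702 Å

At the upper boundary (n = 1.11 to n = 1.83) the reflected ray undergoes a half-wave phase shift.
Ray reflecting at the bottom interface goes from n = 1.83 toward n = 2.39: a half-wave phase shift.
The two reflections carry the same phase change, so no net offset.
With no net inversion, destructive interference in reflection requires 2 n t = (m + ½) λ.
Minimum at m = 0: t = λ / (4 n) = 514 / (4 × 1.83) = 70.2 nm.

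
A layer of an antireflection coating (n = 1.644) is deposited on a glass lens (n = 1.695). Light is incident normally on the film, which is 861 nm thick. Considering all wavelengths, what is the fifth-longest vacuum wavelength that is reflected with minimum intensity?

629 nm

Top surface (1.0 → 1.644): reflection off a higher-index medium gives a half-wave phase shift.
Bottom surface (1.644 → 1.695): reflection off a higher-index medium gives a half-wave phase shift.
Net: no relative phase inversion (both shifts match).
For dark reflection here: 2 n t = (m + ½) λ.
λ = 2 n t / (m + ½). The fifth-longest wavelength is m = 4: λ = 2 × 1.644 × 861 / 4.50 = 629 nm.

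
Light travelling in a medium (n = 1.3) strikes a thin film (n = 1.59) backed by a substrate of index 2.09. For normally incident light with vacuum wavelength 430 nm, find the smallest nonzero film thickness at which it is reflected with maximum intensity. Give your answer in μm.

0.135 μm

At the upper boundary (n = 1.3 to n = 1.59) the reflected ray undergoes a half-wave phase shift.
Ray reflecting at the bottom interface goes from n = 1.59 toward n = 2.09: a half-wave phase shift.
The two reflections carry the same phase change, so no net offset.
So the condition for constructive reflection is 2 n t = m λ.
Minimum nonzero at m = 1: t = λ / (2 n) = 430 / (2 × 1.59) = 135 nm.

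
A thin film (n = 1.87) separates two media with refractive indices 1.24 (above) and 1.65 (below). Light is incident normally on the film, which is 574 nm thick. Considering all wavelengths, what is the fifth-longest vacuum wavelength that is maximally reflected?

477 nm

Top surface (1.24 → 1.87): reflection off a higher-index medium gives a half-wave phase shift.
Ray reflecting at the bottom interface goes from n = 1.87 toward n = 1.65: no phase shift.
Net: one phase inversion between the two reflected rays.
For maximum reflection here: 2 n t = (m + ½) λ.
λ = 2 n t / (m + ½). The fifth-longest wavelength is m = 4: λ = 2 × 1.87 × 574 / 4.50 = 477 nm.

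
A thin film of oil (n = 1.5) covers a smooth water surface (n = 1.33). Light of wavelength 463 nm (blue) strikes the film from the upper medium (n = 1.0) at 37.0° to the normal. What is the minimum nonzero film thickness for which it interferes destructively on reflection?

168 nm

At the upper boundary (n = 1.0 to n = 1.5) the reflected ray undergoes a half-wave phase shift.
Ray reflecting at the bottom interface goes from n = 1.5 toward n = 1.33: no phase shift.
Net: one phase inversion between the two reflected rays.
So the condition for destructive reflection is 2 n t cos θ_r = m λ.
Snell's law: 1.0 sin 37.0° = 1.5 sin θ_r → sin θ_r = 0.401, cos θ_r = 0.916.
Minimum nonzero at m = 1: t = λ / (2 n cos θ_r) = 463 / (2 × 1.5 × 0.916) = 168 nm.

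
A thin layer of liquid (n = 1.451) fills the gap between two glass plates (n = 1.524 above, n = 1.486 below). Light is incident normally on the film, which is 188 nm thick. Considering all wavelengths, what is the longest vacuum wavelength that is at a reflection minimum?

Top surface (1.524 → 1.451): reflection off a lower-index medium gives no phase shift.
Bottom surface (1.451 → 1.486): reflection off a higher-index medium gives a half-wave phase shift.
Exactly one π shift → a net half-wave offset.
So the condition for destructive reflection is 2 n t = m λ.
λ = 2 n t / m. The longest wavelength is m = 1: λ = 2 × 1.451 × 188 / 1.00 = 546 nm.

546 nm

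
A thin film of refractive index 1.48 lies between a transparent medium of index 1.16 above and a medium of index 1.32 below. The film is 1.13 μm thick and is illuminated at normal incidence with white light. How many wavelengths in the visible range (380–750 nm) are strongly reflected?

Ray reflecting at the top interface goes from n = 1.16 toward n = 1.48: a half-wave phase shift.
Bottom surface (1.48 → 1.32): reflection off a lower-index medium gives no phase shift.
Net: one phase inversion between the two reflected rays.
For maximum reflection here: 2 n t = (m + ½) λ.
λ = 2 n t / (m + ½) = 3345 / (m + ½) nm.
m=3: 956 nm (IR); m=4: 743 nm (visible); m=5: 608 nm (visible); m=6: 515 nm (visible); m=7: 446 nm (visible); m=8: 394 nm (visible); m=9: 352 nm (UV).

5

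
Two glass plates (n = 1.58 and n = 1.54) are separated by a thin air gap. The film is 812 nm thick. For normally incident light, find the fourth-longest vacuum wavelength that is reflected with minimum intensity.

406 nm

Ray reflecting at the top interface goes from n = 1.58 toward n = 1.0: no phase shift.
Bottom surface (1.0 → 1.54): reflection off a higher-index medium gives a half-wave phase shift.
The two reflections differ by half a wavelength.
With one net inversion, destructive interference in reflection requires 2 n t = m λ.
λ = 2 n t / m. The fourth-longest wavelength is m = 4: λ = 2 × 1.0 × 812 / 4.00 = 406 nm.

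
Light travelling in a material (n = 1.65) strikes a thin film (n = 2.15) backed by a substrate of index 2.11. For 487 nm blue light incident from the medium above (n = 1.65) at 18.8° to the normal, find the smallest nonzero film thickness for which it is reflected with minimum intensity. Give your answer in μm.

0.117 μm

Ray reflecting at the top interface goes from n = 1.65 toward n = 2.15: a half-wave phase shift.
Ray reflecting at the bottom interface goes from n = 2.15 toward n = 2.11: no phase shift.
Exactly one π shift → a net half-wave offset.
So the condition for destructive reflection is 2 n t cos θ_r = m λ.
Snell's law: 1.65 sin 18.8° = 2.15 sin θ_r → sin θ_r = 0.247, cos θ_r = 0.969.
Minimum nonzero at m = 1: t = λ / (2 n cos θ_r) = 487 / (2 × 2.15 × 0.969) = 117 nm.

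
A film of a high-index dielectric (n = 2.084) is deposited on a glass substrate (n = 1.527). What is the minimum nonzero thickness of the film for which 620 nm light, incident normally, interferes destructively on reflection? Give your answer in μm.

At the upper boundary (n = 1.0 to n = 2.084) the reflected ray undergoes a half-wave phase shift.
Bottom surface (2.084 → 1.527): reflection off a lower-index medium gives no phase shift.
The two reflections differ by half a wavelength.
So the condition for destructive reflection is 2 n t = m λ.
Minimum nonzero at m = 1: t = λ / (2 n) = 620 / (2 × 2.084) = 149 nm.

0.149 μm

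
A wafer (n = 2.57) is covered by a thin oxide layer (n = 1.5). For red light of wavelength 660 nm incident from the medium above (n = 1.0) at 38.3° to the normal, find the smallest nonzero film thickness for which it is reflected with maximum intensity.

Top surface (1.0 → 1.5): reflection off a higher-index medium gives a half-wave phase shift.
Ray reflecting at the bottom interface goes from n = 1.5 toward n = 2.57: a half-wave phase shift.
The two reflections carry the same phase change, so no net offset.
For bright reflection here: 2 n t cos θ_r = m λ.
Snell's law: 1.0 sin 38.3° = 1.5 sin θ_r → sin θ_r = 0.413, cos θ_r = 0.911.
Minimum nonzero at m = 1: t = λ / (2 n cos θ_r) = 660 / (2 × 1.5 × 0.911) = 242 nm.

242 nm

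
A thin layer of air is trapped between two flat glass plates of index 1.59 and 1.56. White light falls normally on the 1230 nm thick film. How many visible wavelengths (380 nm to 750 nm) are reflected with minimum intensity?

3

At the upper boundary (n = 1.59 to n = 1.0) the reflected ray undergoes no phase shift.
Bottom surface (1.0 → 1.56): reflection off a higher-index medium gives a half-wave phase shift.
Net: one phase inversion between the two reflected rays.
So the condition for destructive reflection is 2 n t = m λ.
λ = 2 n t / m = 2460 / m nm.
m=3: 820 nm (IR); m=4: 615 nm (visible); m=5: 492 nm (visible); m=6: 410 nm (visible); m=7: 351 nm (UV).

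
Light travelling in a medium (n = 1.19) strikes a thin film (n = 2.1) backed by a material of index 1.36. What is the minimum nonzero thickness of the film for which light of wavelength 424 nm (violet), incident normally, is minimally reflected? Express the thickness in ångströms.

Ray reflecting at the top interface goes from n = 1.19 toward n = 2.1: a half-wave phase shift.
Bottom surface (2.1 → 1.36): reflection off a lower-index medium gives no phase shift.
Net: one phase inversion between the two reflected rays.
So the condition for destructive reflection is 2 n t = m λ.
Minimum nonzero at m = 1: t = λ / (2 n) = 424 / (2 × 2.1) = 101 nm.

1010 Å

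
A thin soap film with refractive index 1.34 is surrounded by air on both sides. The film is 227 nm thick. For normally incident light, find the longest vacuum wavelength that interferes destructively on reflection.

608 nm

Top surface (1.0 → 1.34): reflection off a higher-index medium gives a half-wave phase shift.
At the lower boundary (n = 1.34 to n = 1.0) the reflected ray undergoes no phase shift.
Exactly one π shift → a net half-wave offset.
So the condition for destructive reflection is 2 n t = m λ.
λ = 2 n t / m. The longest wavelength is m = 1: λ = 2 × 1.34 × 227 / 1.00 = 608 nm.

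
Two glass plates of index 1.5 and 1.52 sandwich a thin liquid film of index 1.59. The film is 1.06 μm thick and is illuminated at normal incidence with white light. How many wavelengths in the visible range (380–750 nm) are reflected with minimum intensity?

4

Ray reflecting at the top interface goes from n = 1.5 toward n = 1.59: a half-wave phase shift.
Ray reflecting at the bottom interface goes from n = 1.59 toward n = 1.52: no phase shift.
Exactly one π shift → a net half-wave offset.
With one net inversion, destructive interference in reflection requires 2 n t = m λ.
λ = 2 n t / m = 3371 / m nm.
m=4: 843 nm (IR); m=5: 674 nm (visible); m=6: 562 nm (visible); m=7: 482 nm (visible); m=8: 421 nm (visible); m=9: 375 nm (UV).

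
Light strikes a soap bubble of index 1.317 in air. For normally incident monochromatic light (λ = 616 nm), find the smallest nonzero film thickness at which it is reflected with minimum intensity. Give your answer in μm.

Ray reflecting at the top interface goes from n = 1.0 toward n = 1.317: a half-wave phase shift.
Bottom surface (1.317 → 1.0): reflection off a lower-index medium gives no phase shift.
The two reflections differ by half a wavelength.
With one net inversion, destructive interference in reflection requires 2 n t = m λ.
Minimum nonzero at m = 1: t = λ / (2 n) = 616 / (2 × 1.317) = 234 nm.

0.234 μm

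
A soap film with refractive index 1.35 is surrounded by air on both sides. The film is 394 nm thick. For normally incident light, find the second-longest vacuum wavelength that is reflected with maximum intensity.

At the upper boundary (n = 1.0 to n = 1.35) the reflected ray undergoes a half-wave phase shift.
At the lower boundary (n = 1.35 to n = 1.0) the reflected ray undergoes no phase shift.
Net: one phase inversion between the two reflected rays.
With one net inversion, constructive interference in reflection requires 2 n t = (m + ½) λ.
λ = 2 n t / (m + ½). The second-longest wavelength is m = 1: λ = 2 × 1.35 × 394 / 1.50 = 709 nm.

709 nm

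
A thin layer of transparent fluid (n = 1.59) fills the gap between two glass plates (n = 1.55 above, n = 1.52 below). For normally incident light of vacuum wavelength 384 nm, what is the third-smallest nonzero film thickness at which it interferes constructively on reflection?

Top surface (1.55 → 1.59): reflection off a higher-index medium gives a half-wave phase shift.
At the lower boundary (n = 1.59 to n = 1.52) the reflected ray undergoes no phase shift.
Exactly one π shift → a net half-wave offset.
With one net inversion, constructive interference in reflection requires 2 n t = (m + ½) λ.
The third-smallest nonzero thickness corresponds to m = 2: t = (m + ½) λ / (2 n) = 2.50 × 384 / (2 × 1.59) = 302 nm.

302 nm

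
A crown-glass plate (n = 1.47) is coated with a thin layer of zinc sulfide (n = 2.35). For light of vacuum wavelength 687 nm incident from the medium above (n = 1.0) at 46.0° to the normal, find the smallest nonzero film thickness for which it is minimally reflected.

154 nm

Top surface (1.0 → 2.35): reflection off a higher-index medium gives a half-wave phase shift.
Ray reflecting at the bottom interface goes from n = 2.35 toward n = 1.47: no phase shift.
The two reflections differ by half a wavelength.
So the condition for destructive reflection is 2 n t cos θ_r = m λ.
Snell's law: 1.0 sin 46.0° = 2.35 sin θ_r → sin θ_r = 0.306, cos θ_r = 0.952.
Minimum nonzero at m = 1: t = λ / (2 n cos θ_r) = 687 / (2 × 2.35 × 0.952) = 154 nm.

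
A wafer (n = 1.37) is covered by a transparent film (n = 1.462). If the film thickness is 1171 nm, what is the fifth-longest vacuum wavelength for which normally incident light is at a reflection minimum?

At the upper boundary (n = 1.0 to n = 1.462) the reflected ray undergoes a half-wave phase shift.
At the lower boundary (n = 1.462 to n = 1.37) the reflected ray undergoes no phase shift.
The two reflections differ by half a wavelength.
For dark reflection here: 2 n t = m λ.
λ = 2 n t / m. The fifth-longest wavelength is m = 5: λ = 2 × 1.462 × 1171 / 5.00 = 685 nm.

685 nm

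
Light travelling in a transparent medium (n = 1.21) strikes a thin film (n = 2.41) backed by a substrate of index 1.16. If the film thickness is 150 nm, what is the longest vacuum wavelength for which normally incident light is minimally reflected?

Top surface (1.21 → 2.41): reflection off a higher-index medium gives a half-wave phase shift.
Bottom surface (2.41 → 1.16): reflection off a lower-index medium gives no phase shift.
Exactly one π shift → a net half-wave offset.
With one net inversion, destructive interference in reflection requires 2 n t = m λ.
λ = 2 n t / m. The longest wavelength is m = 1: λ = 2 × 2.41 × 150 / 1.00 = 723 nm.

723 nm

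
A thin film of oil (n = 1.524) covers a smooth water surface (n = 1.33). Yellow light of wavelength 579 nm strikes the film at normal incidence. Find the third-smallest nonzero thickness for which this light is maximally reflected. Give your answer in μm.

0.475 μm

Top surface (1.0 → 1.524): reflection off a higher-index medium gives a half-wave phase shift.
At the lower boundary (n = 1.524 to n = 1.33) the reflected ray undergoes no phase shift.
The two reflections differ by half a wavelength.
With one net inversion, constructive interference in reflection requires 2 n t = (m + ½) λ.
The third-smallest nonzero thickness corresponds to m = 2: t = (m + ½) λ / (2 n) = 2.50 × 579 / (2 × 1.524) = 475 nm.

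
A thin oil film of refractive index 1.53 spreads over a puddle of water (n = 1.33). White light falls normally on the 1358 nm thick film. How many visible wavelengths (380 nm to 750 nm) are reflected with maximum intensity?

5

Top surface (1.0 → 1.53): reflection off a higher-index medium gives a half-wave phase shift.
Ray reflecting at the bottom interface goes from n = 1.53 toward n = 1.33: no phase shift.
The two reflections differ by half a wavelength.
So the condition for constructive reflection is 2 n t = (m + ½) λ.
λ = 2 n t / (m + ½) = 4155 / (m + ½) nm.
m=5: 756 nm (IR); m=6: 639 nm (visible); m=7: 554 nm (visible); m=8: 489 nm (visible); m=9: 437 nm (visible); m=10: 396 nm (visible); m=11: 361 nm (UV).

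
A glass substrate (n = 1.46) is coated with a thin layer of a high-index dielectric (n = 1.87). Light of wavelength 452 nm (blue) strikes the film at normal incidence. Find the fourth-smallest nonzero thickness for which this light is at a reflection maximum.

423 nm

Top surface (1.0 → 1.87): reflection off a higher-index medium gives a half-wave phase shift.
Bottom surface (1.87 → 1.46): reflection off a lower-index medium gives no phase shift.
The two reflections differ by half a wavelength.
With one net inversion, constructive interference in reflection requires 2 n t = (m + ½) λ.
The fourth-smallest nonzero thickness corresponds to m = 3: t = (m + ½) λ / (2 n) = 3.50 × 452 / (2 × 1.87) = 423 nm.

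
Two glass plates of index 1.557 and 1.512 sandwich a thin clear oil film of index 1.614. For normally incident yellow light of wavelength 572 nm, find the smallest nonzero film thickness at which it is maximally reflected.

Top surface (1.557 → 1.614): reflection off a higher-index medium gives a half-wave phase shift.
At the lower boundary (n = 1.614 to n = 1.512) the reflected ray undergoes no phase shift.
Exactly one π shift → a net half-wave offset.
So the condition for constructive reflection is 2 n t = (m + ½) λ.
Minimum at m = 0: t = λ / (4 n) = 572 / (4 × 1.614) = 88.6 nm.

88.6 nm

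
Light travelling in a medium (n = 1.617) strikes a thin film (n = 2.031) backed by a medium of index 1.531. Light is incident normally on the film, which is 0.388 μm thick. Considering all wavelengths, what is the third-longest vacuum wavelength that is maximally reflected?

630 nm

At the upper boundary (n = 1.617 to n = 2.031) the reflected ray undergoes a half-wave phase shift.
Ray reflecting at the bottom interface goes from n = 2.031 toward n = 1.531: no phase shift.
Net: one phase inversion between the two reflected rays.
With one net inversion, constructive interference in reflection requires 2 n t = (m + ½) λ.
λ = 2 n t / (m + ½). The third-longest wavelength is m = 2: λ = 2 × 2.031 × 388 / 2.50 = 630 nm.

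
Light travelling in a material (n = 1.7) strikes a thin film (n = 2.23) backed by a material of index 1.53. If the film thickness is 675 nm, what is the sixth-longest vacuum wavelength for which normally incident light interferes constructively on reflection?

547 nm

Ray reflecting at the top interface goes from n = 1.7 toward n = 2.23: a half-wave phase shift.
At the lower boundary (n = 2.23 to n = 1.53) the reflected ray undergoes no phase shift.
The two reflections differ by half a wavelength.
So the condition for constructive reflection is 2 n t = (m + ½) λ.
λ = 2 n t / (m + ½). The sixth-longest wavelength is m = 5: λ = 2 × 2.23 × 675 / 5.50 = 547 nm.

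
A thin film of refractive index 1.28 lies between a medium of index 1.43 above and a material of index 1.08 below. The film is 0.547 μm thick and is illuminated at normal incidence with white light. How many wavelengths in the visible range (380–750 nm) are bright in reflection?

2

At the upper boundary (n = 1.43 to n = 1.28) the reflected ray undergoes no phase shift.
At the lower boundary (n = 1.28 to n = 1.08) the reflected ray undergoes no phase shift.
The two reflections carry the same phase change, so no net offset.
So the condition for constructive reflection is 2 n t = m λ.
λ = 2 n t / m = 1400 / m nm.
m=1: 1400 nm (IR); m=2: 700 nm (visible); m=3: 467 nm (visible); m=4: 350 nm (UV).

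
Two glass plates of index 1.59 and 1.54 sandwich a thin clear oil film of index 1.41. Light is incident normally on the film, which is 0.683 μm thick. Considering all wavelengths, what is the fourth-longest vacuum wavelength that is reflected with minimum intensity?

482 nm

Ray reflecting at the top interface goes from n = 1.59 toward n = 1.41: no phase shift.
At the lower boundary (n = 1.41 to n = 1.54) the reflected ray undergoes a half-wave phase shift.
Net: one phase inversion between the two reflected rays.
So the condition for destructive reflection is 2 n t = m λ.
λ = 2 n t / m. The fourth-longest wavelength is m = 4: λ = 2 × 1.41 × 683 / 4.00 = 482 nm.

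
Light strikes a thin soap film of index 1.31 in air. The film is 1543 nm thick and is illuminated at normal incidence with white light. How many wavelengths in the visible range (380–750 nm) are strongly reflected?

Ray reflecting at the top interface goes from n = 1.0 toward n = 1.31: a half-wave phase shift.
Bottom surface (1.31 → 1.0): reflection off a lower-index medium gives no phase shift.
Net: one phase inversion between the two reflected rays.
So the condition for constructive reflection is 2 n t = (m + ½) λ.
λ = 2 n t / (m + ½) = 4043 / (m + ½) nm.
m=4: 898 nm (IR); m=5: 735 nm (visible); m=6: 622 nm (visible); m=7: 539 nm (visible); m=8: 476 nm (visible); m=9: 426 nm (visible); m=10: 385 nm (visible); m=11: 352 nm (UV).

6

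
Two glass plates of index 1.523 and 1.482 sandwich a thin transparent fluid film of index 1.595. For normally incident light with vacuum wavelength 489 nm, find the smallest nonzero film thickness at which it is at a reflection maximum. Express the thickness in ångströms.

At the upper boundary (n = 1.523 to n = 1.595) the reflected ray undergoes a half-wave phase shift.
At the lower boundary (n = 1.595 to n = 1.482) the reflected ray undergoes no phase shift.
Exactly one π shift → a net half-wave offset.
For maximum reflection here: 2 n t = (m + ½) λ.
Minimum at m = 0: t = λ / (4 n) = 489 / (4 × 1.595) = 76.6 nm.

766 Å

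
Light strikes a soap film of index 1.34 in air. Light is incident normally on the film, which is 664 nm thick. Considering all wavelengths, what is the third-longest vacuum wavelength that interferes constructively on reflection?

712 nm

Ray reflecting at the top interface goes from n = 1.0 toward n = 1.34: a half-wave phase shift.
Bottom surface (1.34 → 1.0): reflection off a lower-index medium gives no phase shift.
Exactly one π shift → a net half-wave offset.
With one net inversion, constructive interference in reflection requires 2 n t = (m + ½) λ.
λ = 2 n t / (m + ½). The third-longest wavelength is m = 2: λ = 2 × 1.34 × 664 / 2.50 = 712 nm.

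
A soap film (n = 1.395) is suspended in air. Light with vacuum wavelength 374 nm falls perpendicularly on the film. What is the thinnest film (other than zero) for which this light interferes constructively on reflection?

67.0 nm

Ray reflecting at the top interface goes from n = 1.0 toward n = 1.395: a half-wave phase shift.
Ray reflecting at the bottom interface goes from n = 1.395 toward n = 1.0: no phase shift.
Exactly one π shift → a net half-wave offset.
For maximum reflection here: 2 n t = (m + ½) λ.
Minimum at m = 0: t = λ / (4 n) = 374 / (4 × 1.395) = 67.0 nm.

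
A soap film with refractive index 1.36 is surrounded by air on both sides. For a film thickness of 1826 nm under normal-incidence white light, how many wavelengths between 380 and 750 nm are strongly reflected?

Top surface (1.0 → 1.36): reflection off a higher-index medium gives a half-wave phase shift.
At the lower boundary (n = 1.36 to n = 1.0) the reflected ray undergoes no phase shift.
The two reflections differ by half a wavelength.
With one net inversion, constructive interference in reflection requires 2 n t = (m + ½) λ.
λ = 2 n t / (m + ½) = 4967 / (m + ½) nm.
m=6: 764 nm (IR); m=7: 662 nm (visible); m=8: 584 nm (visible); m=9: 523 nm (visible); m=10: 473 nm (visible); m=11: 432 nm (visible); m=12: 397 nm (visible); m=13: 368 nm (UV).

6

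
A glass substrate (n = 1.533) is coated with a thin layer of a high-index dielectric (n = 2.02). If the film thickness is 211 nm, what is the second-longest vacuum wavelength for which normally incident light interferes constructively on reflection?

568 nm

Ray reflecting at the top interface goes from n = 1.0 toward n = 2.02: a half-wave phase shift.
Ray reflecting at the bottom interface goes from n = 2.02 toward n = 1.533: no phase shift.
Net: one phase inversion between the two reflected rays.
For strong reflection here: 2 n t = (m + ½) λ.
λ = 2 n t / (m + ½). The second-longest wavelength is m = 1: λ = 2 × 2.02 × 211 / 1.50 = 568 nm.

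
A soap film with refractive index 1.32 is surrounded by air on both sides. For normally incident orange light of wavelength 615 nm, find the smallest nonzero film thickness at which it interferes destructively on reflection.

233 nm

At the upper boundary (n = 1.0 to n = 1.32) the reflected ray undergoes a half-wave phase shift.
At the lower boundary (n = 1.32 to n = 1.0) the reflected ray undergoes no phase shift.
Exactly one π shift → a net half-wave offset.
So the condition for destructive reflection is 2 n t = m λ.
Minimum nonzero at m = 1: t = λ / (2 n) = 615 / (2 × 1.32) = 233 nm.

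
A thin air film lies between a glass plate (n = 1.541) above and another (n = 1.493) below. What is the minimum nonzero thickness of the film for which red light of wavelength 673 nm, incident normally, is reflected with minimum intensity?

337 nm

Ray reflecting at the top interface goes from n = 1.541 toward n = 1.0: no phase shift.
At the lower boundary (n = 1.0 to n = 1.493) the reflected ray undergoes a half-wave phase shift.
Exactly one π shift → a net half-wave offset.
So the condition for destructive reflection is 2 n t = m λ.
Minimum nonzero at m = 1: t = λ / (2 n) = 673 / (2 × 1.0) = 337 nm.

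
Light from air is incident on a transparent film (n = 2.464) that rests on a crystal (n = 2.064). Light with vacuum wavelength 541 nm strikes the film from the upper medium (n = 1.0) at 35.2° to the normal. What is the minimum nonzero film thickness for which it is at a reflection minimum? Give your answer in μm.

0.113 μm

Top surface (1.0 → 2.464): reflection off a higher-index medium gives a half-wave phase shift.
Ray reflecting at the bottom interface goes from n = 2.464 toward n = 2.064: no phase shift.
Net: one phase inversion between the two reflected rays.
So the condition for destructive reflection is 2 n t cos θ_r = m λ.
Snell's law: 1.0 sin 35.2° = 2.464 sin θ_r → sin θ_r = 0.234, cos θ_r = 0.972.
Minimum nonzero at m = 1: t = λ / (2 n cos θ_r) = 541 / (2 × 2.464 × 0.972) = 113 nm.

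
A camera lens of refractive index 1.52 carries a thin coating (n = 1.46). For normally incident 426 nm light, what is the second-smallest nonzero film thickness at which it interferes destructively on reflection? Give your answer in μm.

At the upper boundary (n = 1.0 to n = 1.46) the reflected ray undergoes a half-wave phase shift.
Ray reflecting at the bottom interface goes from n = 1.46 toward n = 1.52: a half-wave phase shift.
The two reflections carry the same phase change, so no net offset.
With no net inversion, destructive interference in reflection requires 2 n t = (m + ½) λ.
The second-smallest nonzero thickness corresponds to m = 1: t = (m + ½) λ / (2 n) = 1.50 × 426 / (2 × 1.46) = 219 nm.

0.219 μm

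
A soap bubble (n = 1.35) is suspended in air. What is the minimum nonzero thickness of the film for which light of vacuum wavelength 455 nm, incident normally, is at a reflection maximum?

At the upper boundary (n = 1.0 to n = 1.35) the reflected ray undergoes a half-wave phase shift.
At the lower boundary (n = 1.35 to n = 1.0) the reflected ray undergoes no phase shift.
The two reflections differ by half a wavelength.
With one net inversion, constructive interference in reflection requires 2 n t = (m + ½) λ.
Minimum at m = 0: t = λ / (4 n) = 455 / (4 × 1.35) = 84.3 nm.

84.3 nm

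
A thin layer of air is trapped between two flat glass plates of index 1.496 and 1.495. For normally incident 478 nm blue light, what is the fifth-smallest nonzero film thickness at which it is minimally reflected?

Top surface (1.496 → 1.0): reflection off a lower-index medium gives no phase shift.
Ray reflecting at the bottom interface goes from n = 1.0 toward n = 1.495: a half-wave phase shift.
Exactly one π shift → a net half-wave offset.
With one net inversion, destructive interference in reflection requires 2 n t = m λ.
The fifth-smallest nonzero thickness corresponds to m = 5: t = m λ / (2 n) = 5.00 × 478 / (2 × 1.0) = 1195 nm.

1195 nm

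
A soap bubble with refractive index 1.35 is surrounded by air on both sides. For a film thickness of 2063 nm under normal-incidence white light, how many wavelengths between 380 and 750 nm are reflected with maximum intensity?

8

At the upper boundary (n = 1.0 to n = 1.35) the reflected ray undergoes a half-wave phase shift.
At the lower boundary (n = 1.35 to n = 1.0) the reflected ray undergoes no phase shift.
The two reflections differ by half a wavelength.
So the condition for constructive reflection is 2 n t = (m + ½) λ.
λ = 2 n t / (m + ½) = 5570 / (m + ½) nm.
m=6: 857 nm (IR); m=7: 743 nm (visible); m=8: 655 nm (visible); m=9: 586 nm (visible); m=10: 530 nm (visible); m=11: 484 nm (visible); m=12: 446 nm (visible); m=13: 413 nm (visible); m=14: 384 nm (visible); m=15: 359 nm (UV).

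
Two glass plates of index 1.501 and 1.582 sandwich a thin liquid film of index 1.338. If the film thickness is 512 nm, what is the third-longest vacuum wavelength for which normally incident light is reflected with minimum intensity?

457 nm

Top surface (1.501 → 1.338): reflection off a lower-index medium gives no phase shift.
Ray reflecting at the bottom interface goes from n = 1.338 toward n = 1.582: a half-wave phase shift.
The two reflections differ by half a wavelength.
So the condition for destructive reflection is 2 n t = m λ.
λ = 2 n t / m. The third-longest wavelength is m = 3: λ = 2 × 1.338 × 512 / 3.00 = 457 nm.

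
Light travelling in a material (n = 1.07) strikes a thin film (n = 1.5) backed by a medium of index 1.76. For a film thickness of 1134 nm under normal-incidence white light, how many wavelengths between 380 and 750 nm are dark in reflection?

Top surface (1.07 → 1.5): reflection off a higher-index medium gives a half-wave phase shift.
Bottom surface (1.5 → 1.76): reflection off a higher-index medium gives a half-wave phase shift.
Net: no relative phase inversion (both shifts match).
With no net inversion, destructive interference in reflection requires 2 n t = (m + ½) λ.
λ = 2 n t / (m + ½) = 3402 / (m + ½) nm.
m=4: 756 nm (IR); m=5: 619 nm (visible); m=6: 523 nm (visible); m=7: 454 nm (visible); m=8: 400 nm (visible); m=9: 358 nm (UV).

4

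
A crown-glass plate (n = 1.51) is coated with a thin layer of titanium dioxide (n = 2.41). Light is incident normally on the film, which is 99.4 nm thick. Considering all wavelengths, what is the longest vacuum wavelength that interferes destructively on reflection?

479 nm

At the upper boundary (n = 1.0 to n = 2.41) the reflected ray undergoes a half-wave phase shift.
Ray reflecting at the bottom interface goes from n = 2.41 toward n = 1.51: no phase shift.
Exactly one π shift → a net half-wave offset.
For minimum reflection here: 2 n t = m λ.
λ = 2 n t / m. The longest wavelength is m = 1: λ = 2 × 2.41 × 99.4 / 1.00 = 479 nm.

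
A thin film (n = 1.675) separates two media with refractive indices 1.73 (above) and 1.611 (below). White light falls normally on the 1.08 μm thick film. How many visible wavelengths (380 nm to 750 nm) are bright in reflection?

At the upper boundary (n = 1.73 to n = 1.675) the reflected ray undergoes no phase shift.
Bottom surface (1.675 → 1.611): reflection off a lower-index medium gives no phase shift.
Zero or two π shifts → no net half-wave offset.
So the condition for constructive reflection is 2 n t = m λ.
λ = 2 n t / m = 3618 / m nm.
m=4: 905 nm (IR); m=5: 724 nm (visible); m=6: 603 nm (visible); m=7: 517 nm (visible); m=8: 452 nm (visible); m=9: 402 nm (visible); m=10: 362 nm (UV).

5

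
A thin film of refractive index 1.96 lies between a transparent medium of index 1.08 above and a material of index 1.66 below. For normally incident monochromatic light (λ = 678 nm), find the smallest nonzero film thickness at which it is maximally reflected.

86.5 nm

At the upper boundary (n = 1.08 to n = 1.96) the reflected ray undergoes a half-wave phase shift.
Ray reflecting at the bottom interface goes from n = 1.96 toward n = 1.66: no phase shift.
Net: one phase inversion between the two reflected rays.
For strong reflection here: 2 n t = (m + ½) λ.
Minimum at m = 0: t = λ / (4 n) = 678 / (4 × 1.96) = 86.5 nm.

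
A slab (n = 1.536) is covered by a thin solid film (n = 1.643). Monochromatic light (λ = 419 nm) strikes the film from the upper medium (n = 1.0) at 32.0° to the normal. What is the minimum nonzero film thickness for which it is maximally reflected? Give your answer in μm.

At the upper boundary (n = 1.0 to n = 1.643) the reflected ray undergoes a half-wave phase shift.
Bottom surface (1.643 → 1.536): reflection off a lower-index medium gives no phase shift.
Net: one phase inversion between the two reflected rays.
For maximum reflection here: 2 n t cos θ_r = (m + ½) λ.
Snell's law: 1.0 sin 32.0° = 1.643 sin θ_r → sin θ_r = 0.323, cos θ_r = 0.947.
Minimum at m = 0: t = λ / (4 n cos θ_r) = 419 / (4 × 1.643 × 0.947) = 67.4 nm.

0.0674 μm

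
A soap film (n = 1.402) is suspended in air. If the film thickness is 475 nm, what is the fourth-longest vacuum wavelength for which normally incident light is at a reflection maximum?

381 nm

Ray reflecting at the top interface goes from n = 1.0 toward n = 1.402: a half-wave phase shift.
At the lower boundary (n = 1.402 to n = 1.0) the reflected ray undergoes no phase shift.
Net: one phase inversion between the two reflected rays.
With one net inversion, constructive interference in reflection requires 2 n t = (m + ½) λ.
λ = 2 n t / (m + ½). The fourth-longest wavelength is m = 3: λ = 2 × 1.402 × 475 / 3.50 = 381 nm.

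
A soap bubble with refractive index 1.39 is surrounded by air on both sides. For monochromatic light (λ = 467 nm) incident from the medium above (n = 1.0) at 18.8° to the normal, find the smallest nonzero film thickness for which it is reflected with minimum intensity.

173 nm

Top surface (1.0 → 1.39): reflection off a higher-index medium gives a half-wave phase shift.
Ray reflecting at the bottom interface goes from n = 1.39 toward n = 1.0: no phase shift.
Net: one phase inversion between the two reflected rays.
For weak reflection here: 2 n t cos θ_r = m λ.
Snell's law: 1.0 sin 18.8° = 1.39 sin θ_r → sin θ_r = 0.232, cos θ_r = 0.973.
Minimum nonzero at m = 1: t = λ / (2 n cos θ_r) = 467 / (2 × 1.39 × 0.973) = 173 nm.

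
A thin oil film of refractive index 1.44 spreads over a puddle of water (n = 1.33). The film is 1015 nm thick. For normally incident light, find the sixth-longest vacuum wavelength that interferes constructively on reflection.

Ray reflecting at the top interface goes from n = 1.0 toward n = 1.44: a half-wave phase shift.
Bottom surface (1.44 → 1.33): reflection off a lower-index medium gives no phase shift.
The two reflections differ by half a wavelength.
With one net inversion, constructive interference in reflection requires 2 n t = (m + ½) λ.
λ = 2 n t / (m + ½). The sixth-longest wavelength is m = 5: λ = 2 × 1.44 × 1015 / 5.50 = 531 nm.

531 nm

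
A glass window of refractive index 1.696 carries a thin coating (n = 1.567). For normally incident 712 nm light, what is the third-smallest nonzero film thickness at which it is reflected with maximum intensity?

Ray reflecting at the top interface goes from n = 1.0 toward n = 1.567: a half-wave phase shift.
At the lower boundary (n = 1.567 to n = 1.696) the reflected ray undergoes a half-wave phase shift.
The two reflections carry the same phase change, so no net offset.
For maximum reflection here: 2 n t = m λ.
The third-smallest nonzero thickness corresponds to m = 3: t = m λ / (2 n) = 3.00 × 712 / (2 × 1.567) = 682 nm.

682 nm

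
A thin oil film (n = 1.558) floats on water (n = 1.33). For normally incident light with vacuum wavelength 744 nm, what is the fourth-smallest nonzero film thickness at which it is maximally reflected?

836 nm

At the upper boundary (n = 1.0 to n = 1.558) the reflected ray undergoes a half-wave phase shift.
Ray reflecting at the bottom interface goes from n = 1.558 toward n = 1.33: no phase shift.
Exactly one π shift → a net half-wave offset.
So the condition for constructive reflection is 2 n t = (m + ½) λ.
The fourth-smallest nonzero thickness corresponds to m = 3: t = (m + ½) λ / (2 n) = 3.50 × 744 / (2 × 1.558) = 836 nm.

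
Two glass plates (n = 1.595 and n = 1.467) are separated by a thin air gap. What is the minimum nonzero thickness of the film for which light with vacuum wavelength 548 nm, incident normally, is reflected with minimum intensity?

274 nm

Top surface (1.595 → 1.0): reflection off a lower-index medium gives no phase shift.
Ray reflecting at the bottom interface goes from n = 1.0 toward n = 1.467: a half-wave phase shift.
Net: one phase inversion between the two reflected rays.
So the condition for destructive reflection is 2 n t = m λ.
Minimum nonzero at m = 1: t = λ / (2 n) = 548 / (2 × 1.0) = 274 nm.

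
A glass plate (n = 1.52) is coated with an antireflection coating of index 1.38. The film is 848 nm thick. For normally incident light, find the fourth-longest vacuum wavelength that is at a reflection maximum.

Top surface (1.0 → 1.38): reflection off a higher-index medium gives a half-wave phase shift.
Bottom surface (1.38 → 1.52): reflection off a higher-index medium gives a half-wave phase shift.
Net: no relative phase inversion (both shifts match).
So the condition for constructive reflection is 2 n t = m λ.
λ = 2 n t / m. The fourth-longest wavelength is m = 4: λ = 2 × 1.38 × 848 / 4.00 = 585 nm.

585 nm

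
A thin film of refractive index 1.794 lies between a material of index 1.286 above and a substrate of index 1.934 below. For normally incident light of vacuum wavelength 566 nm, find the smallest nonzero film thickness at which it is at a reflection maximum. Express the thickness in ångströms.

At the upper boundary (n = 1.286 to n = 1.794) the reflected ray undergoes a half-wave phase shift.
Ray reflecting at the bottom interface goes from n = 1.794 toward n = 1.934: a half-wave phase shift.
The two reflections carry the same phase change, so no net offset.
So the condition for constructive reflection is 2 n t = m λ.
Minimum nonzero at m = 1: t = λ / (2 n) = 566 / (2 × 1.794) = 158 nm.

1577 Å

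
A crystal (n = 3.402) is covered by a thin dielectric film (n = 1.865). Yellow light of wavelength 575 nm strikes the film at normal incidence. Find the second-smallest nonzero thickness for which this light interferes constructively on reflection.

At the upper boundary (n = 1.0 to n = 1.865) the reflected ray undergoes a half-wave phase shift.
At the lower boundary (n = 1.865 to n = 3.402) the reflected ray undergoes a half-wave phase shift.
Zero or two π shifts → no net half-wave offset.
With no net inversion, constructive interference in reflection requires 2 n t = m λ.
The second-smallest nonzero thickness corresponds to m = 2: t = m λ / (2 n) = 2.00 × 575 / (2 × 1.865) = 308 nm.

308 nm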